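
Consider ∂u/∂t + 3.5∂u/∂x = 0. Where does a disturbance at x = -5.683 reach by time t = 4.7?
At x = 10.767. The characteristic carries data from (-5.683, 0) to (10.767, 4.7).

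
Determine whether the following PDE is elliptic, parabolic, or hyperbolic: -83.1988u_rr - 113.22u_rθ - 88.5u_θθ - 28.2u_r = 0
Coefficients: A = -83.1988, B = -113.22, C = -88.5. B² - 4AC = -16633.6068, which is negative, so the equation is elliptic.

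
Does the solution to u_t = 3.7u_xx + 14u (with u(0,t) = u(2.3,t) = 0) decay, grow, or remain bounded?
u grows unboundedly. Reaction dominates diffusion (r=14 > κπ²/L²≈6.9); solution grows exponentially.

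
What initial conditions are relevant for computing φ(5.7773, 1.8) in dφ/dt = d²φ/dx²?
The entire real line. The heat equation has infinite propagation speed: any initial disturbance instantly affects all points (though exponentially small far away).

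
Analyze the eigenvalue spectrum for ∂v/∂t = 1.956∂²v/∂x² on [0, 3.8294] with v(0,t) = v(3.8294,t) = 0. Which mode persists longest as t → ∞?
Eigenvalues: λₙ = 1.956n²π²/3.8294².
First three modes:
  n=1: λ₁ = 1.956π²/3.8294² ≈ 1.316
  n=2: λ₂ = 7.824π²/3.8294² ≈ 5.266 (4× faster decay)
  n=3: λ₃ = 17.604π²/3.8294² ≈ 11.848 (9× faster decay)
As t → ∞, higher modes decay exponentially faster. The n=1 mode dominates: v ~ c₁ sin(πx/3.8294) e^{-λ₁t}.
Decay rate: λ₁ = 1.956π²/3.8294² ≈ 1.316.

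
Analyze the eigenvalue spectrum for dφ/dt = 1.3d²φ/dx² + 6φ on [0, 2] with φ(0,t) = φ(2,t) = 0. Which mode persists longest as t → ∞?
Eigenvalues: λₙ = 1.3n²π²/2² - 6.
First three modes:
  n=1: λ₁ = 1.3π²/2² - 6 ≈ -2.792
  n=2: λ₂ = 5.2π²/2² - 6 ≈ 6.83
  n=3: λ₃ = 11.7π²/2² - 6 ≈ 22.869
Since 1.3π²/2² ≈ 3.208 < 6, λ₁ < 0.
The n=1 mode grows fastest (−λₙ is largest for n=1) → dominates.
Asymptotic: φ ~ c₁ sin(πx/2) e^{2.792t} (exponential growth at rate −λ₁ ≈ 2.792).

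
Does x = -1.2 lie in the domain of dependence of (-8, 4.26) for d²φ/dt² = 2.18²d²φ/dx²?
Yes. The domain of dependence is [-17.2868, 1.2868], and -1.2 ∈ [-17.2868, 1.2868].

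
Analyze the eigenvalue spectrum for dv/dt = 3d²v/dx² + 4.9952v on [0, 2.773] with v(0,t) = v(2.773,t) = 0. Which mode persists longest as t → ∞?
Eigenvalues: λₙ = 3n²π²/2.773² - 4.9952.
First three modes:
  n=1: λ₁ = 3π²/2.773² - 4.9952 ≈ -1.145
  n=2: λ₂ = 12π²/2.773² - 4.9952 ≈ 10.407
  n=3: λ₃ = 27π²/2.773² - 4.9952 ≈ 29.66
Since 3π²/2.773² ≈ 3.851 < 4.9952, λ₁ < 0.
The n=1 mode grows fastest (−λₙ is largest for n=1) → dominates.
Asymptotic: v ~ c₁ sin(πx/2.773) e^{1.145t} (exponential growth at rate −λ₁ ≈ 1.145).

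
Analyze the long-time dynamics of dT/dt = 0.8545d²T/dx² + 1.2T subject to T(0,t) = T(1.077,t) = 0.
Long-time behavior: T → 0. Diffusion dominates reaction (r=1.2 < κπ²/L²≈7.27); solution decays.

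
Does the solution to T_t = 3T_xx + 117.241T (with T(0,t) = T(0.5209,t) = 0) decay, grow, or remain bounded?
T grows unboundedly. Reaction dominates diffusion (r=117.241 > κπ²/L²≈109.12); solution grows exponentially.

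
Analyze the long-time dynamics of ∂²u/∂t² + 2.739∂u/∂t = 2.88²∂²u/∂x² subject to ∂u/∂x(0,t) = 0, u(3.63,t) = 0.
Long-time behavior: u → 0. Damping (γ=2.739) dissipates energy; oscillations decay exponentially.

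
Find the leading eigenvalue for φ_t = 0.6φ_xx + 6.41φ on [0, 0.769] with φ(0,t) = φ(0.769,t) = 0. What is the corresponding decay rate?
Eigenvalues: λₙ = 0.6n²π²/0.769² - 6.41.
First three modes:
  n=1: λ₁ = 0.6π²/0.769² - 6.41 ≈ 3.604
  n=2: λ₂ = 2.4π²/0.769² - 6.41 ≈ 33.645
  n=3: λ₃ = 5.4π²/0.769² - 6.41 ≈ 83.714
Since 0.6π²/0.769² ≈ 10.014 > 6.41, all λₙ > 0.
The n=1 mode decays slowest → dominates as t → ∞.
Asymptotic: φ ~ c₁ sin(πx/0.769) e^{-λ₁t} with decay rate λ₁ ≈ 3.604.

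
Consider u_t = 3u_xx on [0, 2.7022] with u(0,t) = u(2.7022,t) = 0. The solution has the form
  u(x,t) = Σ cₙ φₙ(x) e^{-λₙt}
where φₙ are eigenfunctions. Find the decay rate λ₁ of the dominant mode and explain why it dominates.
Eigenvalues: λₙ = 3n²π²/2.7022².
First three modes:
  n=1: λ₁ = 3π²/2.7022² ≈ 4.055
  n=2: λ₂ = 12π²/2.7022² ≈ 16.22 (4× faster decay)
  n=3: λ₃ = 27π²/2.7022² ≈ 36.495 (9× faster decay)
As t → ∞, higher modes decay exponentially faster. The n=1 mode dominates: u ~ c₁ sin(πx/2.7022) e^{-λ₁t}.
Decay rate: λ₁ = 3π²/2.7022² ≈ 4.055.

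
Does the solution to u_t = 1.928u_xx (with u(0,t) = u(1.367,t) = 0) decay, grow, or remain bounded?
u → 0. Heat diffuses out through both boundaries.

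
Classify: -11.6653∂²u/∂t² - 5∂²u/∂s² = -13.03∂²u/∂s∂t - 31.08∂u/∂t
Rewriting in standard form: -5∂²u/∂s² + 13.03∂²u/∂s∂t - 11.6653∂²u/∂t² + 31.08∂u/∂t = 0. Elliptic (discriminant = -63.5251).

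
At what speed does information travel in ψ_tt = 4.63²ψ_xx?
Speed = 4.63. Information travels along characteristics x = x₀ ± 4.63t.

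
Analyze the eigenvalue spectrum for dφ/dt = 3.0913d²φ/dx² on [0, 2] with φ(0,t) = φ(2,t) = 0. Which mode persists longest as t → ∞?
Eigenvalues: λₙ = 3.0913n²π²/2².
First three modes:
  n=1: λ₁ = 3.0913π²/2² ≈ 7.627
  n=2: λ₂ = 12.3652π²/2² ≈ 30.51 (4× faster decay)
  n=3: λ₃ = 27.8217π²/2² ≈ 68.647 (9× faster decay)
As t → ∞, higher modes decay exponentially faster. The n=1 mode dominates: φ ~ c₁ sin(πx/2) e^{-λ₁t}.
Decay rate: λ₁ = 3.0913π²/2² ≈ 7.627.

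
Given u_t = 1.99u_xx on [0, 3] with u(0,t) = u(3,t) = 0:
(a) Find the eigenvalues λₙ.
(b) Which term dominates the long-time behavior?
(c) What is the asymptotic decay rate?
Eigenvalues: λₙ = 1.99n²π²/3².
First three modes:
  n=1: λ₁ = 1.99π²/3² ≈ 2.182
  n=2: λ₂ = 7.96π²/3² ≈ 8.729 (4× faster decay)
  n=3: λ₃ = 17.91π²/3² ≈ 19.641 (9× faster decay)
As t → ∞, higher modes decay exponentially faster. The n=1 mode dominates: u ~ c₁ sin(πx/3) e^{-λ₁t}.
Decay rate: λ₁ = 1.99π²/3² ≈ 2.182.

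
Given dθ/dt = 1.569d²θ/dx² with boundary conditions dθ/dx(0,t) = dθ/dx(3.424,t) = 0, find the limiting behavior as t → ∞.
θ → constant (steady state). Heat is conserved (no flux at boundaries); solution approaches the spatial average.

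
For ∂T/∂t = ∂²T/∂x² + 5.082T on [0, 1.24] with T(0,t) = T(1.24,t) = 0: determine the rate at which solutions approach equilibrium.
Eigenvalues: λₙ = n²π²/1.24² - 5.082.
First three modes:
  n=1: λ₁ = π²/1.24² - 5.082 ≈ 1.337
  n=2: λ₂ = 4π²/1.24² - 5.082 ≈ 20.593
  n=3: λ₃ = 9π²/1.24² - 5.082 ≈ 52.688
Since π²/1.24² ≈ 6.419 > 5.082, all λₙ > 0.
The n=1 mode decays slowest → dominates as t → ∞.
Asymptotic: T ~ c₁ sin(πx/1.24) e^{-λ₁t} with decay rate λ₁ ≈ 1.337.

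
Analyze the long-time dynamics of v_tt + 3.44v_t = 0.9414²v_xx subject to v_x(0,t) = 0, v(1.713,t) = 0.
Long-time behavior: v → 0. Damping (γ=3.44) dissipates energy; oscillations decay exponentially.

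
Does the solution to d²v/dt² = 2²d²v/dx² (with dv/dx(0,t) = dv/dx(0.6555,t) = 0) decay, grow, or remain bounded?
v oscillates about a mean that drifts linearly in t (generically unbounded; no decay). There is no damping, so the nonconstant modes persist as standing waves (energy conserved, no decay). But with Neumann conditions at both ends the constant mode has eigenvalue 0: the spatial mean M(t) of v satisfies M'' = 0, so M(t) = M(0) + M'(0)·t. Unless the initial velocity has zero mean (∫v_t(x,0)dx = 0), the solution grows linearly in t (unbounded, though not exponentially); if it does have zero mean, the solution stays bounded and simply oscillates.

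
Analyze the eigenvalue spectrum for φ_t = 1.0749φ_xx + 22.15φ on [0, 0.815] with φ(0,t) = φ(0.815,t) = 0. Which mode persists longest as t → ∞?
Eigenvalues: λₙ = 1.0749n²π²/0.815² - 22.15.
First three modes:
  n=1: λ₁ = 1.0749π²/0.815² - 22.15 ≈ -6.178
  n=2: λ₂ = 4.2996π²/0.815² - 22.15 ≈ 41.737
  n=3: λ₃ = 9.6741π²/0.815² - 22.15 ≈ 121.596
Since 1.0749π²/0.815² ≈ 15.972 < 22.15, λ₁ < 0.
The n=1 mode grows fastest (−λₙ is largest for n=1) → dominates.
Asymptotic: φ ~ c₁ sin(πx/0.815) e^{6.178t} (exponential growth at rate −λ₁ ≈ 6.178).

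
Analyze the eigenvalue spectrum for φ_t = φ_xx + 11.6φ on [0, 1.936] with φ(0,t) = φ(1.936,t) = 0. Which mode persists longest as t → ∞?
Eigenvalues: λₙ = n²π²/1.936² - 11.6.
First three modes:
  n=1: λ₁ = π²/1.936² - 11.6 ≈ -8.967
  n=2: λ₂ = 4π²/1.936² - 11.6 ≈ -1.067
  n=3: λ₃ = 9π²/1.936² - 11.6 ≈ 12.099
Since π²/1.936² ≈ 2.633 < 11.6, λ₁ < 0.
The n=1 mode grows fastest (−λₙ is largest for n=1) → dominates.
Asymptotic: φ ~ c₁ sin(πx/1.936) e^{8.967t} (exponential growth at rate −λ₁ ≈ 8.967).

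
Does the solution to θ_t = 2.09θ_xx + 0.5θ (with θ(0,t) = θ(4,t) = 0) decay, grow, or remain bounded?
θ → 0. Diffusion dominates reaction (r=0.5 < κπ²/L²≈1.29); solution decays.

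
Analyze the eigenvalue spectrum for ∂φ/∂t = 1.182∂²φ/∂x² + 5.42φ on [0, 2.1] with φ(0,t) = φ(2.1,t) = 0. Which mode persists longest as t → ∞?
Eigenvalues: λₙ = 1.182n²π²/2.1² - 5.42.
First three modes:
  n=1: λ₁ = 1.182π²/2.1² - 5.42 ≈ -2.775
  n=2: λ₂ = 4.728π²/2.1² - 5.42 ≈ 5.161
  n=3: λ₃ = 10.638π²/2.1² - 5.42 ≈ 18.388
Since 1.182π²/2.1² ≈ 2.645 < 5.42, λ₁ < 0.
The n=1 mode grows fastest (−λₙ is largest for n=1) → dominates.
Asymptotic: φ ~ c₁ sin(πx/2.1) e^{2.775t} (exponential growth at rate −λ₁ ≈ 2.775).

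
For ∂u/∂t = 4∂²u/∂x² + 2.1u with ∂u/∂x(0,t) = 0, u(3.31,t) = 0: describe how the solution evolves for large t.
u grows unboundedly. Reaction dominates diffusion (r=2.1 > κπ²/(4L²)≈0.9); solution grows exponentially.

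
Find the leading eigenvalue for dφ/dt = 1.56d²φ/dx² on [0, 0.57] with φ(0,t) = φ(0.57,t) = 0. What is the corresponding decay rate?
Eigenvalues: λₙ = 1.56n²π²/0.57².
First three modes:
  n=1: λ₁ = 1.56π²/0.57² ≈ 47.389
  n=2: λ₂ = 6.24π²/0.57² ≈ 189.555 (4× faster decay)
  n=3: λ₃ = 14.04π²/0.57² ≈ 426.498 (9× faster decay)
As t → ∞, higher modes decay exponentially faster. The n=1 mode dominates: φ ~ c₁ sin(πx/0.57) e^{-λ₁t}.
Decay rate: λ₁ = 1.56π²/0.57² ≈ 47.389.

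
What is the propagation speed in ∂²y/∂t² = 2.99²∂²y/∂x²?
Speed = 2.99. Information travels along characteristics x = x₀ ± 2.99t.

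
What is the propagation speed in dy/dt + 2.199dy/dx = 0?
Speed = 2.199. Information travels along x - 2.199t = const (rightward).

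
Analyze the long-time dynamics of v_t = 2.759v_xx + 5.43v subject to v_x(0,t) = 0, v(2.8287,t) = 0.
Long-time behavior: v grows unboundedly. Reaction dominates diffusion (r=5.43 > κπ²/(4L²)≈0.85); solution grows exponentially.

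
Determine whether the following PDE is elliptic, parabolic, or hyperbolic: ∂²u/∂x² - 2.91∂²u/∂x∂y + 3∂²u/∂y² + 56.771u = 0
Coefficients: A = 1, B = -2.91, C = 3. B² - 4AC = -3.5319, which is negative, so the equation is elliptic.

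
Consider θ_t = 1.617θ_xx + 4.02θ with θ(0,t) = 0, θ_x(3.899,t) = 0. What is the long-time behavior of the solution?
As t → ∞, θ grows unboundedly. Reaction dominates diffusion (r=4.02 > κπ²/(4L²)≈0.26); solution grows exponentially.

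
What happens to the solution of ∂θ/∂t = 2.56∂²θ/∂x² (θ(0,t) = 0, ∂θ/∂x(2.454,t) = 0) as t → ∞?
θ → 0. Heat escapes through the Dirichlet boundary.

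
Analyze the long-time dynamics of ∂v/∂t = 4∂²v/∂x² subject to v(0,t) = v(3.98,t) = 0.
Long-time behavior: v → 0. Heat diffuses out through both boundaries.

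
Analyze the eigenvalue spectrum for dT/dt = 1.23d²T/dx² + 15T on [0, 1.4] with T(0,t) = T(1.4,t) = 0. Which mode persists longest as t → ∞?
Eigenvalues: λₙ = 1.23n²π²/1.4² - 15.
First three modes:
  n=1: λ₁ = 1.23π²/1.4² - 15 ≈ -8.806
  n=2: λ₂ = 4.92π²/1.4² - 15 ≈ 9.775
  n=3: λ₃ = 11.07π²/1.4² - 15 ≈ 40.743
Since 1.23π²/1.4² ≈ 6.194 < 15, λ₁ < 0.
The n=1 mode grows fastest (−λₙ is largest for n=1) → dominates.
Asymptotic: T ~ c₁ sin(πx/1.4) e^{8.806t} (exponential growth at rate −λ₁ ≈ 8.806).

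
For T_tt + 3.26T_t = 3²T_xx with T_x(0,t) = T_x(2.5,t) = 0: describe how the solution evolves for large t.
T → constant (steady state). Damping (γ=3.26) dissipates the nonconstant modes; with Neumann BCs the spatial average obeys M''+γM'=0 and tends to a finite limit.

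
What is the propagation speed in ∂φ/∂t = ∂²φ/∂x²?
Infinite. The heat equation is parabolic, not hyperbolic, so disturbances propagate instantly.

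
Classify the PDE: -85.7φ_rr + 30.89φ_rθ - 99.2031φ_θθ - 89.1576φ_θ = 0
A = -85.7, B = 30.89, C = -99.2031. Discriminant B² - 4AC = -33052.63058. Since -33052.63058 < 0, elliptic.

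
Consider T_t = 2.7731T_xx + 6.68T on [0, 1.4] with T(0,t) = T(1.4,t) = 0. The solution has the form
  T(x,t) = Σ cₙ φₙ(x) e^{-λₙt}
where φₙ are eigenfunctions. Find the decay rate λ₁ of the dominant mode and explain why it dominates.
Eigenvalues: λₙ = 2.7731n²π²/1.4² - 6.68.
First three modes:
  n=1: λ₁ = 2.7731π²/1.4² - 6.68 ≈ 7.284
  n=2: λ₂ = 11.0924π²/1.4² - 6.68 ≈ 49.176
  n=3: λ₃ = 24.9579π²/1.4² - 6.68 ≈ 118.996
Since 2.7731π²/1.4² ≈ 13.964 > 6.68, all λₙ > 0.
The n=1 mode decays slowest → dominates as t → ∞.
Asymptotic: T ~ c₁ sin(πx/1.4) e^{-λ₁t} with decay rate λ₁ ≈ 7.284.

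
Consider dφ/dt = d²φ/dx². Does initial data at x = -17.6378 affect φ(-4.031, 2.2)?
Yes, for any finite x. The heat equation has infinite propagation speed, so all initial data affects all points at any t > 0.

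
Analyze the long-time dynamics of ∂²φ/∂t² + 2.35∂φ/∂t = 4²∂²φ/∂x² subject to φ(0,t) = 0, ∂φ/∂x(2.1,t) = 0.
Long-time behavior: φ → 0. Damping (γ=2.35) dissipates energy; oscillations decay exponentially.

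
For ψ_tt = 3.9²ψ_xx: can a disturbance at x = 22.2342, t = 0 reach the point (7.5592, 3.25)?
No. The domain of dependence is [-5.1158, 20.2342], and 22.2342 is outside this interval.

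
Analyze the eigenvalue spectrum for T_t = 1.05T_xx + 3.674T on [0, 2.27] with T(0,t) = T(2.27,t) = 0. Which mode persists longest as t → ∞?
Eigenvalues: λₙ = 1.05n²π²/2.27² - 3.674.
First three modes:
  n=1: λ₁ = 1.05π²/2.27² - 3.674 ≈ -1.663
  n=2: λ₂ = 4.2π²/2.27² - 3.674 ≈ 4.37
  n=3: λ₃ = 9.45π²/2.27² - 3.674 ≈ 14.426
Since 1.05π²/2.27² ≈ 2.011 < 3.674, λ₁ < 0.
The n=1 mode grows fastest (−λₙ is largest for n=1) → dominates.
Asymptotic: T ~ c₁ sin(πx/2.27) e^{1.663t} (exponential growth at rate −λ₁ ≈ 1.663).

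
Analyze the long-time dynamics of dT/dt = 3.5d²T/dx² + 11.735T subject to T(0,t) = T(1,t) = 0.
Long-time behavior: T → 0. Diffusion dominates reaction (r=11.735 < κπ²/L²≈34.54); solution decays.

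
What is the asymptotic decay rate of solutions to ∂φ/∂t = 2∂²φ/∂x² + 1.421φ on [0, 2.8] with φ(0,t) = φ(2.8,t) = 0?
Eigenvalues: λₙ = 2n²π²/2.8² - 1.421.
First three modes:
  n=1: λ₁ = 2π²/2.8² - 1.421 ≈ 1.097
  n=2: λ₂ = 8π²/2.8² - 1.421 ≈ 8.65
  n=3: λ₃ = 18π²/2.8² - 1.421 ≈ 21.239
Since 2π²/2.8² ≈ 2.518 > 1.421, all λₙ > 0.
The n=1 mode decays slowest → dominates as t → ∞.
Asymptotic: φ ~ c₁ sin(πx/2.8) e^{-λ₁t} with decay rate λ₁ ≈ 1.097.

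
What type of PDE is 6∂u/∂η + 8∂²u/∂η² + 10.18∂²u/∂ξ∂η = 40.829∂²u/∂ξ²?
Rewriting in standard form: -40.829∂²u/∂ξ² + 10.18∂²u/∂ξ∂η + 8∂²u/∂η² + 6∂u/∂η = 0. With A = -40.829, B = 10.18, C = 8, the discriminant is 1410.1604. This is a hyperbolic PDE.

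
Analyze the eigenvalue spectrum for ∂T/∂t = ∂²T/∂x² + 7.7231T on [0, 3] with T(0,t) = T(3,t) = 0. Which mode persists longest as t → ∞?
Eigenvalues: λₙ = n²π²/3² - 7.7231.
First three modes:
  n=1: λ₁ = π²/3² - 7.7231 ≈ -6.626
  n=2: λ₂ = 4π²/3² - 7.7231 ≈ -3.337
  n=3: λ₃ = 9π²/3² - 7.7231 ≈ 2.147
Since π²/3² ≈ 1.097 < 7.7231, λ₁ < 0.
The n=1 mode grows fastest (−λₙ is largest for n=1) → dominates.
Asymptotic: T ~ c₁ sin(πx/3) e^{6.626t} (exponential growth at rate −λ₁ ≈ 6.626).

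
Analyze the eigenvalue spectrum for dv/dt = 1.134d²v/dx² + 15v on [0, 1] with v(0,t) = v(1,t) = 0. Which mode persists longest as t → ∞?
Eigenvalues: λₙ = 1.134n²π²/1² - 15.
First three modes:
  n=1: λ₁ = 1.134π² - 15 ≈ -3.808
  n=2: λ₂ = 4.536π² - 15 ≈ 29.769
  n=3: λ₃ = 10.206π² - 15 ≈ 85.729
Since 1.134π² ≈ 11.192 < 15, λ₁ < 0.
The n=1 mode grows fastest (−λₙ is largest for n=1) → dominates.
Asymptotic: v ~ c₁ sin(πx/1) e^{3.808t} (exponential growth at rate −λ₁ ≈ 3.808).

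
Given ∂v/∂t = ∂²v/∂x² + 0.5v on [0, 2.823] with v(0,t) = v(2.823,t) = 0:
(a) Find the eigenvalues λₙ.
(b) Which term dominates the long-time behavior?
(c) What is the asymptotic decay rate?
Eigenvalues: λₙ = n²π²/2.823² - 0.5.
First three modes:
  n=1: λ₁ = π²/2.823² - 0.5 ≈ 0.738
  n=2: λ₂ = 4π²/2.823² - 0.5 ≈ 4.454
  n=3: λ₃ = 9π²/2.823² - 0.5 ≈ 10.646
Since π²/2.823² ≈ 1.238 > 0.5, all λₙ > 0.
The n=1 mode decays slowest → dominates as t → ∞.
Asymptotic: v ~ c₁ sin(πx/2.823) e^{-λ₁t} with decay rate λ₁ ≈ 0.738.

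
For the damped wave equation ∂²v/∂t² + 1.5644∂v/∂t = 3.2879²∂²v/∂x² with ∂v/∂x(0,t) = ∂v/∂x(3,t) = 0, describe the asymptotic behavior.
v → constant (steady state). Damping (γ=1.5644) dissipates the nonconstant modes; with Neumann BCs the spatial average obeys M''+γM'=0 and tends to a finite limit.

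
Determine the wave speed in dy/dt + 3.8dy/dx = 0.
Speed = 3.8. Information travels along x - 3.8t = const (rightward).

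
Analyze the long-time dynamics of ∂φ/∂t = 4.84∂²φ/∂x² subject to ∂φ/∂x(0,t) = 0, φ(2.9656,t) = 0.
Long-time behavior: φ → 0. Heat escapes through the Dirichlet boundary.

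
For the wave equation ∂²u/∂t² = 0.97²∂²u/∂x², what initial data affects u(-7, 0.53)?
Domain of dependence: [-7.5141, -6.4859]. Signals travel at speed 0.97, so data within |x - -7| ≤ 0.97·0.53 = 0.5141 can reach the point.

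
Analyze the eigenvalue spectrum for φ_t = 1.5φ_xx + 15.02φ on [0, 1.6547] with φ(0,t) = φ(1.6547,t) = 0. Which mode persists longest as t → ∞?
Eigenvalues: λₙ = 1.5n²π²/1.6547² - 15.02.
First three modes:
  n=1: λ₁ = 1.5π²/1.6547² - 15.02 ≈ -9.613
  n=2: λ₂ = 6π²/1.6547² - 15.02 ≈ 6.608
  n=3: λ₃ = 13.5π²/1.6547² - 15.02 ≈ 33.643
Since 1.5π²/1.6547² ≈ 5.407 < 15.02, λ₁ < 0.
The n=1 mode grows fastest (−λₙ is largest for n=1) → dominates.
Asymptotic: φ ~ c₁ sin(πx/1.6547) e^{9.613t} (exponential growth at rate −λ₁ ≈ 9.613).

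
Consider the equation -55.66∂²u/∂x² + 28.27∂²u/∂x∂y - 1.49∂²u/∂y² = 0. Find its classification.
Hyperbolic. (A = -55.66, B = 28.27, C = -1.49 gives B² - 4AC = 467.4593.)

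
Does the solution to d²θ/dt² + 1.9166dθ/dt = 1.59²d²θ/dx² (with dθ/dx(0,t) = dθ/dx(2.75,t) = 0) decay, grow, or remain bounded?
θ → constant (steady state). Damping (γ=1.9166) dissipates the nonconstant modes; with Neumann BCs the spatial average obeys M''+γM'=0 and tends to a finite limit.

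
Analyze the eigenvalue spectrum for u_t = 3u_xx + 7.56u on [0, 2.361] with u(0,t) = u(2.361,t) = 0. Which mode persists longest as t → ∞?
Eigenvalues: λₙ = 3n²π²/2.361² - 7.56.
First three modes:
  n=1: λ₁ = 3π²/2.361² - 7.56 ≈ -2.248
  n=2: λ₂ = 12π²/2.361² - 7.56 ≈ 13.687
  n=3: λ₃ = 27π²/2.361² - 7.56 ≈ 40.245
Since 3π²/2.361² ≈ 5.312 < 7.56, λ₁ < 0.
The n=1 mode grows fastest (−λₙ is largest for n=1) → dominates.
Asymptotic: u ~ c₁ sin(πx/2.361) e^{2.248t} (exponential growth at rate −λ₁ ≈ 2.248).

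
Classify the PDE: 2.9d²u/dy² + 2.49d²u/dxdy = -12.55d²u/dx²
Rewriting in standard form: 12.55d²u/dx² + 2.49d²u/dxdy + 2.9d²u/dy² = 0. A = 12.55, B = 2.49, C = 2.9. Discriminant B² - 4AC = -139.3799. Since -139.3799 < 0, elliptic.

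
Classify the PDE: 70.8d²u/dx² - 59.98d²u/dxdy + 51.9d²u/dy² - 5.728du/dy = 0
A = 70.8, B = -59.98, C = 51.9. Discriminant B² - 4AC = -11100.4796. Since -11100.4796 < 0, elliptic.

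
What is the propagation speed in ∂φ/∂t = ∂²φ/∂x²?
Infinite. The heat equation is parabolic, not hyperbolic, so disturbances propagate instantly.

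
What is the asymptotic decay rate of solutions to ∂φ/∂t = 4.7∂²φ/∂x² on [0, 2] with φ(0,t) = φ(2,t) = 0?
Eigenvalues: λₙ = 4.7n²π²/2².
First three modes:
  n=1: λ₁ = 4.7π²/2² ≈ 11.597
  n=2: λ₂ = 18.8π²/2² ≈ 46.387 (4× faster decay)
  n=3: λ₃ = 42.3π²/2² ≈ 104.371 (9× faster decay)
As t → ∞, higher modes decay exponentially faster. The n=1 mode dominates: φ ~ c₁ sin(πx/2) e^{-λ₁t}.
Decay rate: λ₁ = 4.7π²/2² ≈ 11.597.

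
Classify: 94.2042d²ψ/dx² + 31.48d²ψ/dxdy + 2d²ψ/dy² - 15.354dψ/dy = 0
Hyperbolic (discriminant = 237.3568).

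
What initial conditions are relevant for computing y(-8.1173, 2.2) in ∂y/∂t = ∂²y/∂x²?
The entire real line. The heat equation has infinite propagation speed: any initial disturbance instantly affects all points (though exponentially small far away).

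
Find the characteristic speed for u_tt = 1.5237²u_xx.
Speed = 1.5237. Information travels along characteristics x = x₀ ± 1.5237t.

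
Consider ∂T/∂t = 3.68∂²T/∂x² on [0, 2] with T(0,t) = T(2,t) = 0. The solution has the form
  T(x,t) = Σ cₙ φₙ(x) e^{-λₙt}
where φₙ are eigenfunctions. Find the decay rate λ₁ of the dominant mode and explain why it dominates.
Eigenvalues: λₙ = 3.68n²π²/2².
First three modes:
  n=1: λ₁ = 3.68π²/2² ≈ 9.08
  n=2: λ₂ = 14.72π²/2² ≈ 36.32 (4× faster decay)
  n=3: λ₃ = 33.12π²/2² ≈ 81.72 (9× faster decay)
As t → ∞, higher modes decay exponentially faster. The n=1 mode dominates: T ~ c₁ sin(πx/2) e^{-λ₁t}.
Decay rate: λ₁ = 3.68π²/2² ≈ 9.08.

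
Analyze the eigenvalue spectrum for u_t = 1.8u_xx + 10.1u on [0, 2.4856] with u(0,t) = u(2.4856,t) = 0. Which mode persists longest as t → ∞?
Eigenvalues: λₙ = 1.8n²π²/2.4856² - 10.1.
First three modes:
  n=1: λ₁ = 1.8π²/2.4856² - 10.1 ≈ -7.225
  n=2: λ₂ = 7.2π²/2.4856² - 10.1 ≈ 1.402
  n=3: λ₃ = 16.2π²/2.4856² - 10.1 ≈ 15.779
Since 1.8π²/2.4856² ≈ 2.875 < 10.1, λ₁ < 0.
The n=1 mode grows fastest (−λₙ is largest for n=1) → dominates.
Asymptotic: u ~ c₁ sin(πx/2.4856) e^{7.225t} (exponential growth at rate −λ₁ ≈ 7.225).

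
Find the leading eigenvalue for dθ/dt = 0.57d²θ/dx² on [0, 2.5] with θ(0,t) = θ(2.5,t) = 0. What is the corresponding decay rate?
Eigenvalues: λₙ = 0.57n²π²/2.5².
First three modes:
  n=1: λ₁ = 0.57π²/2.5² ≈ 0.9
  n=2: λ₂ = 2.28π²/2.5² ≈ 3.6 (4× faster decay)
  n=3: λ₃ = 5.13π²/2.5² ≈ 8.101 (9× faster decay)
As t → ∞, higher modes decay exponentially faster. The n=1 mode dominates: θ ~ c₁ sin(πx/2.5) e^{-λ₁t}.
Decay rate: λ₁ = 0.57π²/2.5² ≈ 0.9.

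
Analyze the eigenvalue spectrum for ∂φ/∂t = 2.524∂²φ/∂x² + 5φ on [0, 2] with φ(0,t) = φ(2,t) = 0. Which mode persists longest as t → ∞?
Eigenvalues: λₙ = 2.524n²π²/2² - 5.
First three modes:
  n=1: λ₁ = 2.524π²/2² - 5 ≈ 1.228
  n=2: λ₂ = 10.096π²/2² - 5 ≈ 19.911
  n=3: λ₃ = 22.716π²/2² - 5 ≈ 51.049
Since 2.524π²/2² ≈ 6.228 > 5, all λₙ > 0.
The n=1 mode decays slowest → dominates as t → ∞.
Asymptotic: φ ~ c₁ sin(πx/2) e^{-λ₁t} with decay rate λ₁ ≈ 1.228.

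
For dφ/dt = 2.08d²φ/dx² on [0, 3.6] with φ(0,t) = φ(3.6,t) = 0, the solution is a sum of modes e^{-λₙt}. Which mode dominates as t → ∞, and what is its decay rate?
Eigenvalues: λₙ = 2.08n²π²/3.6².
First three modes:
  n=1: λ₁ = 2.08π²/3.6² ≈ 1.584
  n=2: λ₂ = 8.32π²/3.6² ≈ 6.336 (4× faster decay)
  n=3: λ₃ = 18.72π²/3.6² ≈ 14.256 (9× faster decay)
As t → ∞, higher modes decay exponentially faster. The n=1 mode dominates: φ ~ c₁ sin(πx/3.6) e^{-λ₁t}.
Decay rate: λ₁ = 2.08π²/3.6² ≈ 1.584.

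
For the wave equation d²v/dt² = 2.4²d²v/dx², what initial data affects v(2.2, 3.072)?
Domain of dependence: [-5.1728, 9.5728]. Signals travel at speed 2.4, so data within |x - 2.2| ≤ 2.4·3.072 = 7.3728 can reach the point.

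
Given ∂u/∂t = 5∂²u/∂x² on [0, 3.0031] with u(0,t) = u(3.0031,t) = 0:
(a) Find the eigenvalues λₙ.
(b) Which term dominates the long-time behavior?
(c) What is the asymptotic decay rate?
Eigenvalues: λₙ = 5n²π²/3.0031².
First three modes:
  n=1: λ₁ = 5π²/3.0031² ≈ 5.472
  n=2: λ₂ = 20π²/3.0031² ≈ 21.887 (4× faster decay)
  n=3: λ₃ = 45π²/3.0031² ≈ 49.246 (9× faster decay)
As t → ∞, higher modes decay exponentially faster. The n=1 mode dominates: u ~ c₁ sin(πx/3.0031) e^{-λ₁t}.
Decay rate: λ₁ = 5π²/3.0031² ≈ 5.472.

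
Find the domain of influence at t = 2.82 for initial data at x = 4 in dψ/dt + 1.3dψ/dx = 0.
At x = 7.666. The characteristic carries data from (4, 0) to (7.666, 2.82).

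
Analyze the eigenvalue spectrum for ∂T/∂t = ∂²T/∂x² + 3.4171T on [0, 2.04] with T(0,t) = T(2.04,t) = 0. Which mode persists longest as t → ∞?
Eigenvalues: λₙ = n²π²/2.04² - 3.4171.
First three modes:
  n=1: λ₁ = π²/2.04² - 3.4171 ≈ -1.046
  n=2: λ₂ = 4π²/2.04² - 3.4171 ≈ 6.069
  n=3: λ₃ = 9π²/2.04² - 3.4171 ≈ 17.927
Since π²/2.04² ≈ 2.372 < 3.4171, λ₁ < 0.
The n=1 mode grows fastest (−λₙ is largest for n=1) → dominates.
Asymptotic: T ~ c₁ sin(πx/2.04) e^{1.046t} (exponential growth at rate −λ₁ ≈ 1.046).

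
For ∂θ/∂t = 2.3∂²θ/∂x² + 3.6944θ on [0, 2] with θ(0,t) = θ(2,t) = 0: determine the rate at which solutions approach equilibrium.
Eigenvalues: λₙ = 2.3n²π²/2² - 3.6944.
First three modes:
  n=1: λ₁ = 2.3π²/2² - 3.6944 ≈ 1.981
  n=2: λ₂ = 9.2π²/2² - 3.6944 ≈ 19.006
  n=3: λ₃ = 20.7π²/2² - 3.6944 ≈ 47.381
Since 2.3π²/2² ≈ 5.675 > 3.6944, all λₙ > 0.
The n=1 mode decays slowest → dominates as t → ∞.
Asymptotic: θ ~ c₁ sin(πx/2) e^{-λ₁t} with decay rate λ₁ ≈ 1.981.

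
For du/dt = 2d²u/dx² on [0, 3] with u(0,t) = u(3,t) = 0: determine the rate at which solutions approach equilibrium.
Eigenvalues: λₙ = 2n²π²/3².
First three modes:
  n=1: λ₁ = 2π²/3² ≈ 2.193
  n=2: λ₂ = 8π²/3² ≈ 8.773 (4× faster decay)
  n=3: λ₃ = 18π²/3² ≈ 19.739 (9× faster decay)
As t → ∞, higher modes decay exponentially faster. The n=1 mode dominates: u ~ c₁ sin(πx/3) e^{-λ₁t}.
Decay rate: λ₁ = 2π²/3² ≈ 2.193.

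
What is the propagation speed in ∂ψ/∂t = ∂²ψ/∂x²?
Infinite. The heat equation is parabolic, not hyperbolic, so disturbances propagate instantly.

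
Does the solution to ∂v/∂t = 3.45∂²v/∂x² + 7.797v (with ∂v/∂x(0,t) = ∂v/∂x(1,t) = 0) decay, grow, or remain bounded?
v grows unboundedly. With Neumann BCs the constant mode has diffusion eigenvalue 0, so any r > 0 makes it grow like e^(7.797t); solution grows exponentially.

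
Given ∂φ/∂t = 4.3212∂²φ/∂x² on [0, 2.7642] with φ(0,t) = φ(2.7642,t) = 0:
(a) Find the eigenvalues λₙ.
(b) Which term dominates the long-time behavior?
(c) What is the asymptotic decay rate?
Eigenvalues: λₙ = 4.3212n²π²/2.7642².
First three modes:
  n=1: λ₁ = 4.3212π²/2.7642² ≈ 5.582
  n=2: λ₂ = 17.2848π²/2.7642² ≈ 22.327 (4× faster decay)
  n=3: λ₃ = 38.8908π²/2.7642² ≈ 50.235 (9× faster decay)
As t → ∞, higher modes decay exponentially faster. The n=1 mode dominates: φ ~ c₁ sin(πx/2.7642) e^{-λ₁t}.
Decay rate: λ₁ = 4.3212π²/2.7642² ≈ 5.582.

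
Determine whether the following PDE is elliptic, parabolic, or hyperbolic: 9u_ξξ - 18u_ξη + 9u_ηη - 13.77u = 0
Coefficients: A = 9, B = -18, C = 9. B² - 4AC = 0, which is zero, so the equation is parabolic.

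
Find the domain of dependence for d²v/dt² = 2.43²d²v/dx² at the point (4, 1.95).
Domain of dependence: [-0.7385, 8.7385]. Signals travel at speed 2.43, so data within |x - 4| ≤ 2.43·1.95 = 4.7385 can reach the point.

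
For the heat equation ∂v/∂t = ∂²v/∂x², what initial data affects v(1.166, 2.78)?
The entire real line. The heat equation has infinite propagation speed: any initial disturbance instantly affects all points (though exponentially small far away).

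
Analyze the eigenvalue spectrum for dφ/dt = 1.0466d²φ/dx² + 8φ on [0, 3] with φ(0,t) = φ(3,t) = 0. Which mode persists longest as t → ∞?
Eigenvalues: λₙ = 1.0466n²π²/3² - 8.
First three modes:
  n=1: λ₁ = 1.0466π²/3² - 8 ≈ -6.852
  n=2: λ₂ = 4.1864π²/3² - 8 ≈ -3.409
  n=3: λ₃ = 9.4194π²/3² - 8 ≈ 2.33
Since 1.0466π²/3² ≈ 1.148 < 8, λ₁ < 0.
The n=1 mode grows fastest (−λₙ is largest for n=1) → dominates.
Asymptotic: φ ~ c₁ sin(πx/3) e^{6.852t} (exponential growth at rate −λ₁ ≈ 6.852).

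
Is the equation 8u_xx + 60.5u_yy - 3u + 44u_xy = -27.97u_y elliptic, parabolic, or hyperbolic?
Rewriting in standard form: 8u_xx + 44u_xy + 60.5u_yy + 27.97u_y - 3u = 0. Computing B² - 4AC with A = 8, B = 44, C = 60.5: discriminant = 0 (zero). Answer: parabolic.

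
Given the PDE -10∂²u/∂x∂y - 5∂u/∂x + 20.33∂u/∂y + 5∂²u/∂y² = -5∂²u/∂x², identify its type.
Rewriting in standard form: 5∂²u/∂x² - 10∂²u/∂x∂y + 5∂²u/∂y² - 5∂u/∂x + 20.33∂u/∂y = 0. The second-order coefficients are A = 5, B = -10, C = 5. Since B² - 4AC = 0 = 0, this is a parabolic PDE.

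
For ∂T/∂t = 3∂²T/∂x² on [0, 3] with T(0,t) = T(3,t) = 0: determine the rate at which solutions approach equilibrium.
Eigenvalues: λₙ = 3n²π²/3².
First three modes:
  n=1: λ₁ = 3π²/3² ≈ 3.29
  n=2: λ₂ = 12π²/3² ≈ 13.159 (4× faster decay)
  n=3: λ₃ = 27π²/3² ≈ 29.609 (9× faster decay)
As t → ∞, higher modes decay exponentially faster. The n=1 mode dominates: T ~ c₁ sin(πx/3) e^{-λ₁t}.
Decay rate: λ₁ = 3π²/3² ≈ 3.29.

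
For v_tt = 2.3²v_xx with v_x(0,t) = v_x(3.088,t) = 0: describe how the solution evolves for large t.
v oscillates about a mean that drifts linearly in t (generically unbounded; no decay). There is no damping, so the nonconstant modes persist as standing waves (energy conserved, no decay). But with Neumann conditions at both ends the constant mode has eigenvalue 0: the spatial mean M(t) of v satisfies M'' = 0, so M(t) = M(0) + M'(0)·t. Unless the initial velocity has zero mean (∫v_t(x,0)dx = 0), the solution grows linearly in t (unbounded, though not exponentially); if it does have zero mean, the solution stays bounded and simply oscillates.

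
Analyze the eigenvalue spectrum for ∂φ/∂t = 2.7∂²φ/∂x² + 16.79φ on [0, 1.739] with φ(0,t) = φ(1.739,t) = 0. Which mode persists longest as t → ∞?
Eigenvalues: λₙ = 2.7n²π²/1.739² - 16.79.
First three modes:
  n=1: λ₁ = 2.7π²/1.739² - 16.79 ≈ -7.978
  n=2: λ₂ = 10.8π²/1.739² - 16.79 ≈ 18.457
  n=3: λ₃ = 24.3π²/1.739² - 16.79 ≈ 62.516
Since 2.7π²/1.739² ≈ 8.812 < 16.79, λ₁ < 0.
The n=1 mode grows fastest (−λₙ is largest for n=1) → dominates.
Asymptotic: φ ~ c₁ sin(πx/1.739) e^{7.978t} (exponential growth at rate −λ₁ ≈ 7.978).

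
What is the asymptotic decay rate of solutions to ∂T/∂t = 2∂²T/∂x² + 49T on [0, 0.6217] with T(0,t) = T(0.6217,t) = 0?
Eigenvalues: λₙ = 2n²π²/0.6217² - 49.
First three modes:
  n=1: λ₁ = 2π²/0.6217² - 49 ≈ 2.07
  n=2: λ₂ = 8π²/0.6217² - 49 ≈ 155.281
  n=3: λ₃ = 18π²/0.6217² - 49 ≈ 410.632
Since 2π²/0.6217² ≈ 51.07 > 49, all λₙ > 0.
The n=1 mode decays slowest → dominates as t → ∞.
Asymptotic: T ~ c₁ sin(πx/0.6217) e^{-λ₁t} with decay rate λ₁ ≈ 2.07.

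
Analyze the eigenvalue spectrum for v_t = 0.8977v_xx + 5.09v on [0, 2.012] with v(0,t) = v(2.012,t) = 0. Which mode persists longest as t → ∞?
Eigenvalues: λₙ = 0.8977n²π²/2.012² - 5.09.
First three modes:
  n=1: λ₁ = 0.8977π²/2.012² - 5.09 ≈ -2.901
  n=2: λ₂ = 3.5908π²/2.012² - 5.09 ≈ 3.665
  n=3: λ₃ = 8.0793π²/2.012² - 5.09 ≈ 14.608
Since 0.8977π²/2.012² ≈ 2.189 < 5.09, λ₁ < 0.
The n=1 mode grows fastest (−λₙ is largest for n=1) → dominates.
Asymptotic: v ~ c₁ sin(πx/2.012) e^{2.901t} (exponential growth at rate −λ₁ ≈ 2.901).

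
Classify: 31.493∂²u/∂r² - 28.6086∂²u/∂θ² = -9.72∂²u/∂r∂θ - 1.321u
Rewriting in standard form: 31.493∂²u/∂r² + 9.72∂²u/∂r∂θ - 28.6086∂²u/∂θ² + 1.321u = 0. Hyperbolic (discriminant = 3698.3609592).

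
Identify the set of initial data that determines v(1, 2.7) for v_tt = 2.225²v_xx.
Domain of dependence: [-5.0075, 7.0075]. Signals travel at speed 2.225, so data within |x - 1| ≤ 2.225·2.7 = 6.0075 can reach the point.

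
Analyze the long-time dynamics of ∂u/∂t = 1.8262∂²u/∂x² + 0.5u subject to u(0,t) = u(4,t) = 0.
Long-time behavior: u → 0. Diffusion dominates reaction (r=0.5 < κπ²/L²≈1.13); solution decays.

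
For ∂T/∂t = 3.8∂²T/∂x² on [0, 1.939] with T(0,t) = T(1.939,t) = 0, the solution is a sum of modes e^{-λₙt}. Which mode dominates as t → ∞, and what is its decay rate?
Eigenvalues: λₙ = 3.8n²π²/1.939².
First three modes:
  n=1: λ₁ = 3.8π²/1.939² ≈ 9.975
  n=2: λ₂ = 15.2π²/1.939² ≈ 39.901 (4× faster decay)
  n=3: λ₃ = 34.2π²/1.939² ≈ 89.778 (9× faster decay)
As t → ∞, higher modes decay exponentially faster. The n=1 mode dominates: T ~ c₁ sin(πx/1.939) e^{-λ₁t}.
Decay rate: λ₁ = 3.8π²/1.939² ≈ 9.975.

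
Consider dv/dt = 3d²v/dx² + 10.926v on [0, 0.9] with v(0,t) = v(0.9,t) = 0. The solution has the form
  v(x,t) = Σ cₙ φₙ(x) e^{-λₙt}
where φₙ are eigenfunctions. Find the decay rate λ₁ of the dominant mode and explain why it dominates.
Eigenvalues: λₙ = 3n²π²/0.9² - 10.926.
First three modes:
  n=1: λ₁ = 3π²/0.9² - 10.926 ≈ 25.628
  n=2: λ₂ = 12π²/0.9² - 10.926 ≈ 135.29
  n=3: λ₃ = 27π²/0.9² - 10.926 ≈ 318.061
Since 3π²/0.9² ≈ 36.554 > 10.926, all λₙ > 0.
The n=1 mode decays slowest → dominates as t → ∞.
Asymptotic: v ~ c₁ sin(πx/0.9) e^{-λ₁t} with decay rate λ₁ ≈ 25.628.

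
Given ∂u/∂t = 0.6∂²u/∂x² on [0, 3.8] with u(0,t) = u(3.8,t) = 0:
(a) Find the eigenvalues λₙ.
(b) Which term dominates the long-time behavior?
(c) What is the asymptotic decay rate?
Eigenvalues: λₙ = 0.6n²π²/3.8².
First three modes:
  n=1: λ₁ = 0.6π²/3.8² ≈ 0.41
  n=2: λ₂ = 2.4π²/3.8² ≈ 1.64 (4× faster decay)
  n=3: λ₃ = 5.4π²/3.8² ≈ 3.691 (9× faster decay)
As t → ∞, higher modes decay exponentially faster. The n=1 mode dominates: u ~ c₁ sin(πx/3.8) e^{-λ₁t}.
Decay rate: λ₁ = 0.6π²/3.8² ≈ 0.41.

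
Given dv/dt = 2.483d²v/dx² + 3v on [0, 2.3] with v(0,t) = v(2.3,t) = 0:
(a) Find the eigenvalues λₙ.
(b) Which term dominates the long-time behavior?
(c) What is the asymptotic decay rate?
Eigenvalues: λₙ = 2.483n²π²/2.3² - 3.
First three modes:
  n=1: λ₁ = 2.483π²/2.3² - 3 ≈ 1.633
  n=2: λ₂ = 9.932π²/2.3² - 3 ≈ 15.53
  n=3: λ₃ = 22.347π²/2.3² - 3 ≈ 38.693
Since 2.483π²/2.3² ≈ 4.633 > 3, all λₙ > 0.
The n=1 mode decays slowest → dominates as t → ∞.
Asymptotic: v ~ c₁ sin(πx/2.3) e^{-λ₁t} with decay rate λ₁ ≈ 1.633.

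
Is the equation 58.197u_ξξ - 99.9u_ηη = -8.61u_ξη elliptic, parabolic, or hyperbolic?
Rewriting in standard form: 58.197u_ξξ + 8.61u_ξη - 99.9u_ηη = 0. Computing B² - 4AC with A = 58.197, B = 8.61, C = -99.9: discriminant = 23329.6533 (positive). Answer: hyperbolic.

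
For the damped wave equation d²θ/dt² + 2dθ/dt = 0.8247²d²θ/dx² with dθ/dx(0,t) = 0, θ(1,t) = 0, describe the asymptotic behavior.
θ → 0. Damping (γ=2) dissipates energy; oscillations decay exponentially.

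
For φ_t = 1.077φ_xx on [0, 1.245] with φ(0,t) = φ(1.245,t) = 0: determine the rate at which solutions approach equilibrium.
Eigenvalues: λₙ = 1.077n²π²/1.245².
First three modes:
  n=1: λ₁ = 1.077π²/1.245² ≈ 6.858
  n=2: λ₂ = 4.308π²/1.245² ≈ 27.431 (4× faster decay)
  n=3: λ₃ = 9.693π²/1.245² ≈ 61.719 (9× faster decay)
As t → ∞, higher modes decay exponentially faster. The n=1 mode dominates: φ ~ c₁ sin(πx/1.245) e^{-λ₁t}.
Decay rate: λ₁ = 1.077π²/1.245² ≈ 6.858.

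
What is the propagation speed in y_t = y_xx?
Infinite. The heat equation is parabolic, not hyperbolic, so disturbances propagate instantly.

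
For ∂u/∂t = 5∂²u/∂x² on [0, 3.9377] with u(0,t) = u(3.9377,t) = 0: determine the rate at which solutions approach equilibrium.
Eigenvalues: λₙ = 5n²π²/3.9377².
First three modes:
  n=1: λ₁ = 5π²/3.9377² ≈ 3.183
  n=2: λ₂ = 20π²/3.9377² ≈ 12.73 (4× faster decay)
  n=3: λ₃ = 45π²/3.9377² ≈ 28.644 (9× faster decay)
As t → ∞, higher modes decay exponentially faster. The n=1 mode dominates: u ~ c₁ sin(πx/3.9377) e^{-λ₁t}.
Decay rate: λ₁ = 5π²/3.9377² ≈ 3.183.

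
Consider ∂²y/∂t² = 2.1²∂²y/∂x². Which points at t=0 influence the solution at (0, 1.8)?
Domain of dependence: [-3.78, 3.78]. Signals travel at speed 2.1, so data within |x - 0| ≤ 2.1·1.8 = 3.78 can reach the point.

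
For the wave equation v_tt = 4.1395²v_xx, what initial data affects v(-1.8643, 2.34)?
Domain of dependence: [-11.55073, 7.82213]. Signals travel at speed 4.1395, so data within |x - -1.8643| ≤ 4.1395·2.34 = 9.68643 can reach the point.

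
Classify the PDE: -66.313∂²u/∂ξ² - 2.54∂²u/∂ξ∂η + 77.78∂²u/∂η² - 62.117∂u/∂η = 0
A = -66.313, B = -2.54, C = 77.78. Discriminant B² - 4AC = 20637.75216. Since 20637.75216 > 0, hyperbolic.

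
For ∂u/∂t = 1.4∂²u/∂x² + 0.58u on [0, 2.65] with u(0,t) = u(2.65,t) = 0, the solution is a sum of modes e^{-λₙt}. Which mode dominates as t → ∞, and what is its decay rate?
Eigenvalues: λₙ = 1.4n²π²/2.65² - 0.58.
First three modes:
  n=1: λ₁ = 1.4π²/2.65² - 0.58 ≈ 1.388
  n=2: λ₂ = 5.6π²/2.65² - 0.58 ≈ 7.29
  n=3: λ₃ = 12.6π²/2.65² - 0.58 ≈ 17.128
Since 1.4π²/2.65² ≈ 1.968 > 0.58, all λₙ > 0.
The n=1 mode decays slowest → dominates as t → ∞.
Asymptotic: u ~ c₁ sin(πx/2.65) e^{-λ₁t} with decay rate λ₁ ≈ 1.388.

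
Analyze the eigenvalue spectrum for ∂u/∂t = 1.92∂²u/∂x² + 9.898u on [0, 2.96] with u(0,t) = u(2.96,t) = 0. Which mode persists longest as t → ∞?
Eigenvalues: λₙ = 1.92n²π²/2.96² - 9.898.
First three modes:
  n=1: λ₁ = 1.92π²/2.96² - 9.898 ≈ -7.735
  n=2: λ₂ = 7.68π²/2.96² - 9.898 ≈ -1.247
  n=3: λ₃ = 17.28π²/2.96² - 9.898 ≈ 9.567
Since 1.92π²/2.96² ≈ 2.163 < 9.898, λ₁ < 0.
The n=1 mode grows fastest (−λₙ is largest for n=1) → dominates.
Asymptotic: u ~ c₁ sin(πx/2.96) e^{7.735t} (exponential growth at rate −λ₁ ≈ 7.735).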